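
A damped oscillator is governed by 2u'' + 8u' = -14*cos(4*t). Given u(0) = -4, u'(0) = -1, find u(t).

u = -17/4 - 7*sin(4*t)/32 + exp(-4*t)/32 + 7*cos(4*t)/32

Divide through by 2: u'' + 4u' = -7*cos(4*t).
Characteristic equation r² + 4r = 0 factors as (r + 4)r = 0, so r = -4, 0.
Hence u_h = C1*exp(-4*t) + C2.
Try u_p = A*cos(4*t) + B*sin(4*t). Substituting and equating the coefficients of cos(4t) and sin(4t) gives A = 7/32, B = -7/32, so u_p = -7*sin(4*t)/32 + 7*cos(4*t)/32.
General solution: u = C2 - 7*sin(4*t)/32 + 7*cos(4*t)/32 + C1*exp(-4*t).
Apply the initial conditions: u(0) = 7/32 + C1 + C2 = -4 and u'(0) = -7/8 - 4*C1 = -1. Solving gives C1 = 1/32, C2 = -17/4.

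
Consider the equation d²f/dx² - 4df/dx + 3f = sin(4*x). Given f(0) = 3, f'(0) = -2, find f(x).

f = -121*exp(3*x)/50 - 13*sin(4*x)/425 + 16*cos(4*x)/425 + 183*exp(x)/34

Characteristic equation r² - 4r + 3 = 0 factors as (r - 1)(r - 3) = 0, so r = 1, 3.
Hence f_h = C1*exp(x) + C2*exp(3*x).
Try f_p = A*cos(4*x) + B*sin(4*x). Substituting and equating the coefficients of cos(4x) and sin(4x) gives A = 16/425, B = -13/425, so f_p = -13*sin(4*x)/425 + 16*cos(4*x)/425.
General solution: f = -13*sin(4*x)/425 + 16*cos(4*x)/425 + C1*exp(x) + C2*exp(3*x).
Apply the initial conditions: f(0) = 16/425 + C1 + C2 = 3 and f'(0) = -52/425 + C1 + 3*C2 = -2. Solving gives C1 = 183/34, C2 = -121/50.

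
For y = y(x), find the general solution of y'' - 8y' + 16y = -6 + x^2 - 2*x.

y = -53/128 - x/16 + x**2/16 + C1*exp(4*x) + C2*x*exp(4*x)

Characteristic equation r² - 8r + 16 = 0 has discriminant (-8)² - 4·(16) = 0, so r = 4 is a repeated root.
Hence y_h = (C1 + C2*x)*exp(4*x).
For the particular solution try y_p = A0 + A1*x + A2*x^2. Substituting and matching coefficients of each power of x gives A0 = -53/128, A1 = -1/16, A2 = 1/16, so y_p = -53/128 - x/16 + x^2/16.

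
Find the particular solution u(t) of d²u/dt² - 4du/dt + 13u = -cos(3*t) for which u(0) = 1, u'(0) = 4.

u = -cos(3*t)/40 + 3*sin(3*t)/40 + 23*exp(2*t)*sin(3*t)/40 + 41*cos(3*t)*exp(2*t)/40

Characteristic equation r² - 4r + 13 = 0 has discriminant (-4)² - 4·(13) = -36 < 0, so r = 2 ± 3i.
Hence u_h = C1*cos(3*t)*exp(2*t) + C2*exp(2*t)*sin(3*t).
Try u_p = A*cos(3*t) + B*sin(3*t). Substituting and equating the coefficients of cos(3t) and sin(3t) gives A = -1/40, B = 3/40, so u_p = -cos(3*t)/40 + 3*sin(3*t)/40.
General solution: u = -cos(3*t)/40 + 3*sin(3*t)/40 + C1*cos(3*t)*exp(2*t) + C2*exp(2*t)*sin(3*t).
Apply the initial conditions: u(0) = -1/40 + C1 = 1 and u'(0) = 9/40 + 2*C1 + 3*C2 = 4. Solving gives C1 = 41/40, C2 = 23/40.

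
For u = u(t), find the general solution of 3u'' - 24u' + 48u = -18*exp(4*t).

Divide through by 3: u'' - 8u' + 16u = -6*exp(4*t).
Characteristic equation r² - 8r + 16 = 0 has discriminant (-8)² - 4·(16) = 0, so r = 4 is a repeated root.
Hence u_h = (C1 + C2*t)*exp(4*t).
Since exp(4*t) solves the homogeneous equation (r = 4 is a root of multiplicity 2), multiply the trial by t^2. Try u_p = A*t^2*exp(4*t). Substituting into the equation and dividing by exp(4*t) gives A = -3, so u_p = -3*t^2*exp(4*t).

u = C1*exp(4*t) - 3*t**2*exp(4*t) + C2*t*exp(4*t)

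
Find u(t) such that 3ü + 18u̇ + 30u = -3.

Divide through by 3: u'' + 6u' + 10u = -1.
Characteristic equation r² + 6r + 10 = 0 has discriminant (6)² - 4·(10) = -4 < 0, so r = -3 ± i.
Hence u_h = C1*cos(t)*exp(-3*t) + C2*exp(-3*t)*sin(t).
For the particular solution try u_p = A0. Substituting and matching coefficients of each power of t gives A0 = -1/10, so u_p = -1/10.

u = -1/10 + C1*cos(t)*exp(-3*t) + C2*exp(-3*t)*sin(t)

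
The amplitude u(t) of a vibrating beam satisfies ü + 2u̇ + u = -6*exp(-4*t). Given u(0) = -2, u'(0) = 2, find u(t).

Characteristic equation r² + 2r + 1 = 0 has discriminant (2)² - 4·(1) = 0, so r = -1 is a repeated root.
Hence u_h = (C1 + C2*t)*exp(-t).
Try u_p = A*exp(-4*t). Substituting into the equation and dividing by exp(-4*t) gives A = -2/3, so u_p = -2*exp(-4*t)/3.
General solution: u = -2*exp(-4*t)/3 + C1*exp(-t) + C2*t*exp(-t).
Apply the initial conditions: u(0) = -2/3 + C1 = -2 and u'(0) = 8/3 + C2 - C1 = 2. Solving gives C1 = -4/3, C2 = -2.

u = -4*exp(-t)/3 - 2*exp(-4*t)/3 - 2*t*exp(-t)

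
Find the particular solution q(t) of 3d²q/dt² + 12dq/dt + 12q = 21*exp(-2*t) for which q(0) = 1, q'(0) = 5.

q = 7*t*exp(-2*t) + 7*t**2*exp(-2*t)/2 + exp(-2*t)

Divide through by 3: q'' + 4q' + 4q = 7*exp(-2*t).
Characteristic equation r² + 4r + 4 = 0 has discriminant (4)² - 4·(4) = 0, so r = -2 is a repeated root.
Hence q_h = (C1 + C2*t)*exp(-2*t).
Since exp(-2*t) solves the homogeneous equation (r = -2 is a root of multiplicity 2), multiply the trial by t^2. Try q_p = A*t^2*exp(-2*t). Substituting into the equation and dividing by exp(-2*t) gives A = 7/2, so q_p = 7*t^2*exp(-2*t)/2.
General solution: q = C1*exp(-2*t) + 7*t^2*exp(-2*t)/2 + C2*t*exp(-2*t).
Apply the initial conditions: q(0) = C1 = 1 and q'(0) = C2 - 2*C1 = 5. Solving gives C1 = 1, C2 = 7.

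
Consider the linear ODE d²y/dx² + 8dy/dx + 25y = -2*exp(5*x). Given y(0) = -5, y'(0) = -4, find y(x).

y = -exp(5*x)/45 - 224*cos(3*x)*exp(-4*x)/45 - 119*exp(-4*x)*sin(3*x)/15

Characteristic equation r² + 8r + 25 = 0 has discriminant (8)² - 4·(25) = -36 < 0, so r = -4 ± 3i.
Hence y_h = C1*cos(3*x)*exp(-4*x) + C2*exp(-4*x)*sin(3*x).
Try y_p = A*exp(5*x). Substituting into the equation and dividing by exp(5*x) gives A = -1/45, so y_p = -exp(5*x)/45.
General solution: y = -exp(5*x)/45 + C1*cos(3*x)*exp(-4*x) + C2*exp(-4*x)*sin(3*x).
Apply the initial conditions: y(0) = -1/45 + C1 = -5 and y'(0) = -1/9 - 4*C1 + 3*C2 = -4. Solving gives C1 = -224/45, C2 = -119/15.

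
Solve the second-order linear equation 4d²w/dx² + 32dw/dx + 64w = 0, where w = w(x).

Divide through by 4: w'' + 8w' + 16w = 0.
Characteristic equation r² + 8r + 16 = 0 has discriminant (8)² - 4·(16) = 0, so r = -4 is a repeated root.
Hence w_h = (C1 + C2*x)*exp(-4*x).

w = C1*exp(-4*x) + C2*x*exp(-4*x)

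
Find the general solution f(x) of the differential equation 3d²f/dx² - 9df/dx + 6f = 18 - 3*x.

f = 9/4 - x/2 + C1*exp(x) + C2*exp(2*x)

Divide through by 3: f'' - 3f' + 2f = 6 - x.
Characteristic equation r² - 3r + 2 = 0 factors as (r - 1)(r - 2) = 0, so r = 1, 2.
Hence f_h = C1*exp(x) + C2*exp(2*x).
For the particular solution try f_p = A0 + A1*x. Substituting and matching coefficients of each power of x gives A0 = 9/4, A1 = -1/2, so f_p = 9/4 - x/2.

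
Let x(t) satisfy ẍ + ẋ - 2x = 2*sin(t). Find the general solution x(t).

x = -3*sin(t)/5 - cos(t)/5 + C1*exp(t) + C2*exp(-2*t)

Characteristic equation r² + r - 2 = 0 factors as (r - 1)(r + 2) = 0, so r = 1, -2.
Hence x_h = C1*exp(t) + C2*exp(-2*t).
Try x_p = A*cos(t) + B*sin(t). Substituting and equating the coefficients of cos(t) and sin(t) gives A = -1/5, B = -3/5, so x_p = -3*sin(t)/5 - cos(t)/5.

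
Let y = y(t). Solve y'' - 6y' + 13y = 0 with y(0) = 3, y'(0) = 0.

Characteristic equation r² - 6r + 13 = 0 has discriminant (-6)² - 4·(13) = -16 < 0, so r = 3 ± 2i.
Hence y_h = C1*cos(2*t)*exp(3*t) + C2*exp(3*t)*sin(2*t).
Apply the initial conditions: y(0) = C1 = 3 and y'(0) = 2*C2 + 3*C1 = 0. Solving gives C1 = 3, C2 = -9/2.

y = 3*cos(2*t)*exp(3*t) - 9*exp(3*t)*sin(2*t)/2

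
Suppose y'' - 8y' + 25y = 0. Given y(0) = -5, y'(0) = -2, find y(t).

Characteristic equation r² - 8r + 25 = 0 has discriminant (-8)² - 4·(25) = -36 < 0, so r = 4 ± 3i.
Hence y_h = C1*cos(3*t)*exp(4*t) + C2*exp(4*t)*sin(3*t).
Apply the initial conditions: y(0) = C1 = -5 and y'(0) = 3*C2 + 4*C1 = -2. Solving gives C1 = -5, C2 = 6.

y = -5*cos(3*t)*exp(4*t) + 6*exp(4*t)*sin(3*t)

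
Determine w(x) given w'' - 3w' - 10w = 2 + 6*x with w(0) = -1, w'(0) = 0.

w = -1/50 - 34*exp(5*x)/175 - 11*exp(-2*x)/14 - 3*x/5

Characteristic equation r² - 3r - 10 = 0 factors as (r + 2)(r - 5) = 0, so r = -2, 5.
Hence w_h = C1*exp(-2*x) + C2*exp(5*x).
For the particular solution try w_p = A0 + A1*x. Substituting and matching coefficients of each power of x gives A0 = -1/50, A1 = -3/5, so w_p = -1/50 - 3*x/5.
General solution: w = -1/50 - 3*x/5 + C1*exp(-2*x) + C2*exp(5*x).
Apply the initial conditions: w(0) = -1/50 + C1 + C2 = -1 and w'(0) = -3/5 - 2*C1 + 5*C2 = 0. Solving gives C1 = -11/14, C2 = -34/175.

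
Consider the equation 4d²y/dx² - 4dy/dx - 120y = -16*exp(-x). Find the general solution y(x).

y = exp(-x)/7 + C1*exp(-5*x) + C2*exp(6*x)

Divide through by 4: y'' - y' - 30y = -4*exp(-x).
Characteristic equation r² - r - 30 = 0 factors as (r + 5)(r - 6) = 0, so r = -5, 6.
Hence y_h = C1*exp(-5*x) + C2*exp(6*x).
Try y_p = A*exp(-x). Substituting into the equation and dividing by exp(-x) gives A = 1/7, so y_p = exp(-x)/7.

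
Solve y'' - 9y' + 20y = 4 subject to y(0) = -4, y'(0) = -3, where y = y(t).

Characteristic equation r² - 9r + 20 = 0 factors as (r - 5)(r - 4) = 0, so r = 5, 4.
Hence y_h = C1*exp(5*t) + C2*exp(4*t).
For the particular solution try y_p = A0. Substituting and matching coefficients of each power of t gives A0 = 1/5, so y_p = 1/5.
General solution: y = 1/5 + C1*exp(5*t) + C2*exp(4*t).
Apply the initial conditions: y(0) = 1/5 + C1 + C2 = -4 and y'(0) = 4*C2 + 5*C1 = -3. Solving gives C1 = 69/5, C2 = -18.

y = 1/5 - 18*exp(4*t) + 69*exp(5*t)/5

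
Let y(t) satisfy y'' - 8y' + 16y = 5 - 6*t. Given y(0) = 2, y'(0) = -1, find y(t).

y = 1/8 - 3*t/8 + 15*exp(4*t)/8 - 65*t*exp(4*t)/8

Characteristic equation r² - 8r + 16 = 0 has discriminant (-8)² - 4·(16) = 0, so r = 4 is a repeated root.
Hence y_h = (C1 + C2*t)*exp(4*t).
For the particular solution try y_p = A0 + A1*t. Substituting and matching coefficients of each power of t gives A0 = 1/8, A1 = -3/8, so y_p = 1/8 - 3*t/8.
General solution: y = 1/8 - 3*t/8 + C1*exp(4*t) + C2*t*exp(4*t).
Apply the initial conditions: y(0) = 1/8 + C1 = 2 and y'(0) = -3/8 + C2 + 4*C1 = -1. Solving gives C1 = 15/8, C2 = -65/8.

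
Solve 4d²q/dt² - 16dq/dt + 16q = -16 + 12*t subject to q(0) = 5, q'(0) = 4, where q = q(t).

q = -1/4 + 3*t/4 + 21*exp(2*t)/4 - 29*t*exp(2*t)/4

Divide through by 4: q'' - 4q' + 4q = -4 + 3*t.
Characteristic equation r² - 4r + 4 = 0 has discriminant (-4)² - 4·(4) = 0, so r = 2 is a repeated root.
Hence q_h = (C1 + C2*t)*exp(2*t).
For the particular solution try q_p = A0 + A1*t. Substituting and matching coefficients of each power of t gives A0 = -1/4, A1 = 3/4, so q_p = -1/4 + 3*t/4.
General solution: q = -1/4 + 3*t/4 + C1*exp(2*t) + C2*t*exp(2*t).
Apply the initial conditions: q(0) = -1/4 + C1 = 5 and q'(0) = 3/4 + C2 + 2*C1 = 4. Solving gives C1 = 21/4, C2 = -29/4.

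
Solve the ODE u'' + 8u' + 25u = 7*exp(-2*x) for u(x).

u = 7*exp(-2*x)/13 + C1*cos(3*x)*exp(-4*x) + C2*exp(-4*x)*sin(3*x)

Characteristic equation r² + 8r + 25 = 0 has discriminant (8)² - 4·(25) = -36 < 0, so r = -4 ± 3i.
Hence u_h = C1*cos(3*x)*exp(-4*x) + C2*exp(-4*x)*sin(3*x).
Try u_p = A*exp(-2*x). Substituting into the equation and dividing by exp(-2*x) gives A = 7/13, so u_p = 7*exp(-2*x)/13.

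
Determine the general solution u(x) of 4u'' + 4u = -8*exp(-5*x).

Divide through by 4: u'' + u = -2*exp(-5*x).
Characteristic equation r² + 1 = 0 has discriminant (0)² - 4·(1) = -4 < 0, so r = ± i.
Hence u_h = C1*cos(x) + C2*sin(x).
Try u_p = A*exp(-5*x). Substituting into the equation and dividing by exp(-5*x) gives A = -1/13, so u_p = -exp(-5*x)/13.

u = -exp(-5*x)/13 + C1*cos(x) + C2*sin(x)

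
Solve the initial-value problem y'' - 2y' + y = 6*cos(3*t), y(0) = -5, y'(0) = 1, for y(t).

y = -113*exp(t)/25 - 12*cos(3*t)/25 - 9*sin(3*t)/25 + 33*t*exp(t)/5

Characteristic equation r² - 2r + 1 = 0 has discriminant (-2)² - 4·(1) = 0, so r = 1 is a repeated root.
Hence y_h = (C1 + C2*t)*exp(t).
Try y_p = A*cos(3*t) + B*sin(3*t). Substituting and equating the coefficients of cos(3t) and sin(3t) gives A = -12/25, B = -9/25, so y_p = -12*cos(3*t)/25 - 9*sin(3*t)/25.
General solution: y = -12*cos(3*t)/25 - 9*sin(3*t)/25 + C1*exp(t) + C2*t*exp(t).
Apply the initial conditions: y(0) = -12/25 + C1 = -5 and y'(0) = -27/25 + C1 + C2 = 1. Solving gives C1 = -113/25, C2 = 33/5.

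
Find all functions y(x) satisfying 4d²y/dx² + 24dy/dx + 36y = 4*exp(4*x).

Divide through by 4: y'' + 6y' + 9y = exp(4*x).
Characteristic equation r² + 6r + 9 = 0 has discriminant (6)² - 4·(9) = 0, so r = -3 is a repeated root.
Hence y_h = (C1 + C2*x)*exp(-3*x).
Try y_p = A*exp(4*x). Substituting into the equation and dividing by exp(4*x) gives A = 1/49, so y_p = exp(4*x)/49.

y = exp(4*x)/49 + C1*exp(-3*x) + C2*x*exp(-3*x)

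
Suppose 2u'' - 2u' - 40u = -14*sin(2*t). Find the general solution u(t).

Divide through by 2: u'' - u' - 20u = -7*sin(2*t).
Characteristic equation r² - r - 20 = 0 factors as (r - 5)(r + 4) = 0, so r = 5, -4.
Hence u_h = C1*exp(5*t) + C2*exp(-4*t).
Try u_p = A*cos(2*t) + B*sin(2*t). Substituting and equating the coefficients of cos(2t) and sin(2t) gives A = -7/290, B = 42/145, so u_p = -7*cos(2*t)/290 + 42*sin(2*t)/145.

u = -7*cos(2*t)/290 + 42*sin(2*t)/145 + C1*exp(5*t) + C2*exp(-4*t)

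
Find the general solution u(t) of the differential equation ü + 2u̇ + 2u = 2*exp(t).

Characteristic equation r² + 2r + 2 = 0 has discriminant (2)² - 4·(2) = -4 < 0, so r = -1 ± i.
Hence u_h = C1*cos(t)*exp(-t) + C2*exp(-t)*sin(t).
Try u_p = A*exp(t). Substituting into the equation and dividing by exp(t) gives A = 2/5, so u_p = 2*exp(t)/5.

u = 2*exp(t)/5 + C1*cos(t)*exp(-t) + C2*exp(-t)*sin(t)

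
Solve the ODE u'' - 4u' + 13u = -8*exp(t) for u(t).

Characteristic equation r² - 4r + 13 = 0 has discriminant (-4)² - 4·(13) = -36 < 0, so r = 2 ± 3i.
Hence u_h = C1*cos(3*t)*exp(2*t) + C2*exp(2*t)*sin(3*t).
Try u_p = A*exp(t). Substituting into the equation and dividing by exp(t) gives A = -4/5, so u_p = -4*exp(t)/5.

u = -4*exp(t)/5 + C1*cos(3*t)*exp(2*t) + C2*exp(2*t)*sin(3*t)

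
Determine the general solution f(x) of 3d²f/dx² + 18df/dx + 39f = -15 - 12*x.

f = -41/169 - 4*x/13 + C1*cos(2*x)*exp(-3*x) + C2*exp(-3*x)*sin(2*x)

Divide through by 3: f'' + 6f' + 13f = -5 - 4*x.
Characteristic equation r² + 6r + 13 = 0 has discriminant (6)² - 4·(13) = -16 < 0, so r = -3 ± 2i.
Hence f_h = C1*cos(2*x)*exp(-3*x) + C2*exp(-3*x)*sin(2*x).
For the particular solution try f_p = A0 + A1*x. Substituting and matching coefficients of each power of x gives A0 = -41/169, A1 = -4/13, so f_p = -41/169 - 4*x/13.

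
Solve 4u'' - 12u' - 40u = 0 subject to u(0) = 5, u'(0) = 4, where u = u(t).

Divide through by 4: u'' - 3u' - 10u = 0.
Characteristic equation r² - 3r - 10 = 0 factors as (r + 2)(r - 5) = 0, so r = -2, 5.
Hence u_h = C1*exp(-2*t) + C2*exp(5*t).
Apply the initial conditions: u(0) = C1 + C2 = 5 and u'(0) = -2*C1 + 5*C2 = 4. Solving gives C1 = 3, C2 = 2.

u = 2*exp(5*t) + 3*exp(-2*t)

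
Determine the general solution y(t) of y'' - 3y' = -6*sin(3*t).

y = C2 - cos(3*t)/3 + sin(3*t)/3 + C1*exp(3*t)

Characteristic equation r² - 3r = 0 factors as (r - 3)r = 0, so r = 3, 0.
Hence y_h = C1*exp(3*t) + C2.
Try y_p = A*cos(3*t) + B*sin(3*t). Substituting and equating the coefficients of cos(3t) and sin(3t) gives A = -1/3, B = 1/3, so y_p = -cos(3*t)/3 + sin(3*t)/3.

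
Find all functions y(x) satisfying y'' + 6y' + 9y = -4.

y = -4/9 + C1*exp(-3*x) + C2*x*exp(-3*x)

Characteristic equation r² + 6r + 9 = 0 has discriminant (6)² - 4·(9) = 0, so r = -3 is a repeated root.
Hence y_h = (C1 + C2*x)*exp(-3*x).
For the particular solution try y_p = A0. Substituting and matching coefficients of each power of x gives A0 = -4/9, so y_p = -4/9.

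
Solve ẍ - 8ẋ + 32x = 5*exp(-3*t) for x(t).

x = exp(-3*t)/13 + C1*cos(4*t)*exp(4*t) + C2*exp(4*t)*sin(4*t)

Characteristic equation r² - 8r + 32 = 0 has discriminant (-8)² - 4·(32) = -64 < 0, so r = 4 ± 4i.
Hence x_h = C1*cos(4*t)*exp(4*t) + C2*exp(4*t)*sin(4*t).
Try x_p = A*exp(-3*t). Substituting into the equation and dividing by exp(-3*t) gives A = 1/13, so x_p = exp(-3*t)/13.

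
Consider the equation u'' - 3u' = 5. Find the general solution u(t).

Characteristic equation r² - 3r = 0 factors as (r - 3)r = 0, so r = 3, 0.
Hence u_h = C1*exp(3*t) + C2.
Since 0 is a characteristic root (multiplicity 1), multiply the polynomial trial by t: try u_p = A0*t. Substituting and matching coefficients of each power of t gives A0 = -5/3, so u_p = -5*t/3.

u = C2 - 5*t/3 + C1*exp(3*t)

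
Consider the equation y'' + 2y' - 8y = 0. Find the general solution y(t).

y = C1*exp(-4*t) + C2*exp(2*t)

Characteristic equation r² + 2r - 8 = 0 factors as (r + 4)(r - 2) = 0, so r = -4, 2.
Hence y_h = C1*exp(-4*t) + C2*exp(2*t).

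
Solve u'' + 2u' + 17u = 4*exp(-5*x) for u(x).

u = exp(-5*x)/8 + C1*cos(4*x)*exp(-x) + C2*exp(-x)*sin(4*x)

Characteristic equation r² + 2r + 17 = 0 has discriminant (2)² - 4·(17) = -64 < 0, so r = -1 ± 4i.
Hence u_h = C1*cos(4*x)*exp(-x) + C2*exp(-x)*sin(4*x).
Try u_p = A*exp(-5*x). Substituting into the equation and dividing by exp(-5*x) gives A = 1/8, so u_p = exp(-5*x)/8.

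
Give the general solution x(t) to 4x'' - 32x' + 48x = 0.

Divide through by 4: x'' - 8x' + 12x = 0.
Characteristic equation r² - 8r + 12 = 0 factors as (r - 2)(r - 6) = 0, so r = 2, 6.
Hence x_h = C1*exp(2*t) + C2*exp(6*t).

x = C1*exp(2*t) + C2*exp(6*t)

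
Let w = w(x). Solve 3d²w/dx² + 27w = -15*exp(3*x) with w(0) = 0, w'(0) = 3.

Divide through by 3: w'' + 9w = -5*exp(3*x).
Characteristic equation r² + 9 = 0 has discriminant (0)² - 4·(9) = -36 < 0, so r = ± 3i.
Hence w_h = C1*cos(3*x) + C2*sin(3*x).
Try w_p = A*exp(3*x). Substituting into the equation and dividing by exp(3*x) gives A = -5/18, so w_p = -5*exp(3*x)/18.
General solution: w = -5*exp(3*x)/18 + C1*cos(3*x) + C2*sin(3*x).
Apply the initial conditions: w(0) = -5/18 + C1 = 0 and w'(0) = -5/6 + 3*C2 = 3. Solving gives C1 = 5/18, C2 = 23/18.

w = -5*exp(3*x)/18 + 5*cos(3*x)/18 + 23*sin(3*x)/18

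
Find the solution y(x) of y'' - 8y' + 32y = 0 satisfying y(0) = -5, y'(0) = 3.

y = -5*cos(4*x)*exp(4*x) + 23*exp(4*x)*sin(4*x)/4

Characteristic equation r² - 8r + 32 = 0 has discriminant (-8)² - 4·(32) = -64 < 0, so r = 4 ± 4i.
Hence y_h = C1*cos(4*x)*exp(4*x) + C2*exp(4*x)*sin(4*x).
Apply the initial conditions: y(0) = C1 = -5 and y'(0) = 4*C1 + 4*C2 = 3. Solving gives C1 = -5, C2 = 23/4.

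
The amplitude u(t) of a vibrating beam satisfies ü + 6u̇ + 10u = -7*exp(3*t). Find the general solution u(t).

u = -7*exp(3*t)/37 + C1*cos(t)*exp(-3*t) + C2*exp(-3*t)*sin(t)

Characteristic equation r² + 6r + 10 = 0 has discriminant (6)² - 4·(10) = -4 < 0, so r = -3 ± i.
Hence u_h = C1*cos(t)*exp(-3*t) + C2*exp(-3*t)*sin(t).
Try u_p = A*exp(3*t). Substituting into the equation and dividing by exp(3*t) gives A = -7/37, so u_p = -7*exp(3*t)/37.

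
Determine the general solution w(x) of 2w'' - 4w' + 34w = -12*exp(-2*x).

Divide through by 2: w'' - 2w' + 17w = -6*exp(-2*x).
Characteristic equation r² - 2r + 17 = 0 has discriminant (-2)² - 4·(17) = -64 < 0, so r = 1 ± 4i.
Hence w_h = C1*cos(4*x)*exp(x) + C2*exp(x)*sin(4*x).
Try w_p = A*exp(-2*x). Substituting into the equation and dividing by exp(-2*x) gives A = -6/25, so w_p = -6*exp(-2*x)/25.

w = -6*exp(-2*x)/25 + C1*cos(4*x)*exp(x) + C2*exp(x)*sin(4*x)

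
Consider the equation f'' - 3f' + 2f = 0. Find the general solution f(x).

f = C1*exp(x) + C2*exp(2*x)

Characteristic equation r² - 3r + 2 = 0 factors as (r - 1)(r - 2) = 0, so r = 1, 2.
Hence f_h = C1*exp(x) + C2*exp(2*x).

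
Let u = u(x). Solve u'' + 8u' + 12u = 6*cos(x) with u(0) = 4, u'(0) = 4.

u = -102*exp(-6*x)/37 + 32*exp(-2*x)/5 + 48*sin(x)/185 + 66*cos(x)/185

Characteristic equation r² + 8r + 12 = 0 factors as (r + 6)(r + 2) = 0, so r = -6, -2.
Hence u_h = C1*exp(-6*x) + C2*exp(-2*x).
Try u_p = A*cos(x) + B*sin(x). Substituting and equating the coefficients of cos(x) and sin(x) gives A = 66/185, B = 48/185, so u_p = 48*sin(x)/185 + 66*cos(x)/185.
General solution: u = 48*sin(x)/185 + 66*cos(x)/185 + C1*exp(-6*x) + C2*exp(-2*x).
Apply the initial conditions: u(0) = 66/185 + C1 + C2 = 4 and u'(0) = 48/185 - 6*C1 - 2*C2 = 4. Solving gives C1 = -102/37, C2 = 32/5.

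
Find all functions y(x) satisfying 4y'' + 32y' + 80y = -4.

y = -1/20 + C1*cos(2*x)*exp(-4*x) + C2*exp(-4*x)*sin(2*x)

Divide through by 4: y'' + 8y' + 20y = -1.
Characteristic equation r² + 8r + 20 = 0 has discriminant (8)² - 4·(20) = -16 < 0, so r = -4 ± 2i.
Hence y_h = C1*cos(2*x)*exp(-4*x) + C2*exp(-4*x)*sin(2*x).
For the particular solution try y_p = A0. Substituting and matching coefficients of each power of x gives A0 = -1/20, so y_p = -1/20.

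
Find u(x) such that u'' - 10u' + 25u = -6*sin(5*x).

Characteristic equation r² - 10r + 25 = 0 has discriminant (-10)² - 4·(25) = 0, so r = 5 is a repeated root.
Hence u_h = (C1 + C2*x)*exp(5*x).
Try u_p = A*cos(5*x) + B*sin(5*x). Substituting and equating the coefficients of cos(5x) and sin(5x) gives A = -3/25, B = 0, so u_p = -3*cos(5*x)/25.

u = -3*cos(5*x)/25 + C1*exp(5*x) + C2*x*exp(5*x)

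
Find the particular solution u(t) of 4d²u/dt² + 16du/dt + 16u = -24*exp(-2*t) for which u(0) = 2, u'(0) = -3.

Divide through by 4: u'' + 4u' + 4u = -6*exp(-2*t).
Characteristic equation r² + 4r + 4 = 0 has discriminant (4)² - 4·(4) = 0, so r = -2 is a repeated root.
Hence u_h = (C1 + C2*t)*exp(-2*t).
Since exp(-2*t) solves the homogeneous equation (r = -2 is a root of multiplicity 2), multiply the trial by t^2. Try u_p = A*t^2*exp(-2*t). Substituting into the equation and dividing by exp(-2*t) gives A = -3, so u_p = -3*t^2*exp(-2*t).
General solution: u = C1*exp(-2*t) - 3*t^2*exp(-2*t) + C2*t*exp(-2*t).
Apply the initial conditions: u(0) = C1 = 2 and u'(0) = C2 - 2*C1 = -3. Solving gives C1 = 2, C2 = 1.

u = 2*exp(-2*t) + t*exp(-2*t) - 3*t**2*exp(-2*t)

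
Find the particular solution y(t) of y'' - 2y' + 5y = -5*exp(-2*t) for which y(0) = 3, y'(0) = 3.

y = -5*exp(-2*t)/13 - 15*exp(t)*sin(2*t)/26 + 44*cos(2*t)*exp(t)/13

Characteristic equation r² - 2r + 5 = 0 has discriminant (-2)² - 4·(5) = -16 < 0, so r = 1 ± 2i.
Hence y_h = C1*cos(2*t)*exp(t) + C2*exp(t)*sin(2*t).
Try y_p = A*exp(-2*t). Substituting into the equation and dividing by exp(-2*t) gives A = -5/13, so y_p = -5*exp(-2*t)/13.
General solution: y = -5*exp(-2*t)/13 + C1*cos(2*t)*exp(t) + C2*exp(t)*sin(2*t).
Apply the initial conditions: y(0) = -5/13 + C1 = 3 and y'(0) = 10/13 + C1 + 2*C2 = 3. Solving gives C1 = 44/13, C2 = -15/26.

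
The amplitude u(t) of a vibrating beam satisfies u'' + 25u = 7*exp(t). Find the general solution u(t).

u = 7*exp(t)/26 + C1*cos(5*t) + C2*sin(5*t)

Characteristic equation r² + 25 = 0 has discriminant (0)² - 4·(25) = -100 < 0, so r = ± 5i.
Hence u_h = C1*cos(5*t) + C2*sin(5*t).
Try u_p = A*exp(t). Substituting into the equation and dividing by exp(t) gives A = 7/26, so u_p = 7*exp(t)/26.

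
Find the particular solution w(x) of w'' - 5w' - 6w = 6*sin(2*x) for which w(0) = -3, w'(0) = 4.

w = -122*exp(-x)/35 - 3*sin(2*x)/10 + 3*cos(2*x)/10 + 13*exp(6*x)/70

Characteristic equation r² - 5r - 6 = 0 factors as (r + 1)(r - 6) = 0, so r = -1, 6.
Hence w_h = C1*exp(-x) + C2*exp(6*x).
Try w_p = A*cos(2*x) + B*sin(2*x). Substituting and equating the coefficients of cos(2x) and sin(2x) gives A = 3/10, B = -3/10, so w_p = -3*sin(2*x)/10 + 3*cos(2*x)/10.
General solution: w = -3*sin(2*x)/10 + 3*cos(2*x)/10 + C1*exp(-x) + C2*exp(6*x).
Apply the initial conditions: w(0) = 3/10 + C1 + C2 = -3 and w'(0) = -3/5 - C1 + 6*C2 = 4. Solving gives C1 = -122/35, C2 = 13/70.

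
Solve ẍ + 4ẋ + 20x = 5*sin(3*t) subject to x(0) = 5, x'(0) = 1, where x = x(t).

Characteristic equation r² + 4r + 20 = 0 has discriminant (4)² - 4·(20) = -64 < 0, so r = -2 ± 4i.
Hence x_h = C1*cos(4*t)*exp(-2*t) + C2*exp(-2*t)*sin(4*t).
Try x_p = A*cos(3*t) + B*sin(3*t). Substituting and equating the coefficients of cos(3t) and sin(3t) gives A = -12/53, B = 11/53, so x_p = -12*cos(3*t)/53 + 11*sin(3*t)/53.
General solution: x = -12*cos(3*t)/53 + 11*sin(3*t)/53 + C1*cos(4*t)*exp(-2*t) + C2*exp(-2*t)*sin(4*t).
Apply the initial conditions: x(0) = -12/53 + C1 = 5 and x'(0) = 33/53 - 2*C1 + 4*C2 = 1. Solving gives C1 = 277/53, C2 = 287/106.

x = -12*cos(3*t)/53 + 11*sin(3*t)/53 + 277*cos(4*t)*exp(-2*t)/53 + 287*exp(-2*t)*sin(4*t)/106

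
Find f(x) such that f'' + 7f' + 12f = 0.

f = C1*exp(-3*x) + C2*exp(-4*x)

Characteristic equation r² + 7r + 12 = 0 factors as (r + 3)(r + 4) = 0, so r = -3, -4.
Hence f_h = C1*exp(-3*x) + C2*exp(-4*x).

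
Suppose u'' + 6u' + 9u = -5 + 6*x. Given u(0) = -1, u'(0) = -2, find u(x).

u = -1 + 2*x/3 - 8*x*exp(-3*x)/3

Characteristic equation r² + 6r + 9 = 0 has discriminant (6)² - 4·(9) = 0, so r = -3 is a repeated root.
Hence u_h = (C1 + C2*x)*exp(-3*x).
For the particular solution try u_p = A0 + A1*x. Substituting and matching coefficients of each power of x gives A0 = -1, A1 = 2/3, so u_p = -1 + 2*x/3.
General solution: u = -1 + 2*x/3 + C1*exp(-3*x) + C2*x*exp(-3*x).
Apply the initial conditions: u(0) = -1 + C1 = -1 and u'(0) = 2/3 + C2 - 3*C1 = -2. Solving gives C1 = 0, C2 = -8/3.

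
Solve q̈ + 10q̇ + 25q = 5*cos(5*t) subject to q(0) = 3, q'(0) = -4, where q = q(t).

q = 3*exp(-5*t) + sin(5*t)/10 + 21*t*exp(-5*t)/2

Characteristic equation r² + 10r + 25 = 0 has discriminant (10)² - 4·(25) = 0, so r = -5 is a repeated root.
Hence q_h = (C1 + C2*t)*exp(-5*t).
Try q_p = A*cos(5*t) + B*sin(5*t). Substituting and equating the coefficients of cos(5t) and sin(5t) gives A = 0, B = 1/10, so q_p = sin(5*t)/10.
General solution: q = sin(5*t)/10 + C1*exp(-5*t) + C2*t*exp(-5*t).
Apply the initial conditions: q(0) = C1 = 3 and q'(0) = 1/2 + C2 - 5*C1 = -4. Solving gives C1 = 3, C2 = 21/2.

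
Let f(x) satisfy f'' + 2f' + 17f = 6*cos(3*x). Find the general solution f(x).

Characteristic equation r² + 2r + 17 = 0 has discriminant (2)² - 4·(17) = -64 < 0, so r = -1 ± 4i.
Hence f_h = C1*cos(4*x)*exp(-x) + C2*exp(-x)*sin(4*x).
Try f_p = A*cos(3*x) + B*sin(3*x). Substituting and equating the coefficients of cos(3x) and sin(3x) gives A = 12/25, B = 9/25, so f_p = 9*sin(3*x)/25 + 12*cos(3*x)/25.

f = 9*sin(3*x)/25 + 12*cos(3*x)/25 + C1*cos(4*x)*exp(-x) + C2*exp(-x)*sin(4*x)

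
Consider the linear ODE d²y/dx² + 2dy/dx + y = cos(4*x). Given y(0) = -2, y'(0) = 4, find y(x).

Characteristic equation r² + 2r + 1 = 0 has discriminant (2)² - 4·(1) = 0, so r = -1 is a repeated root.
Hence y_h = (C1 + C2*x)*exp(-x).
Try y_p = A*cos(4*x) + B*sin(4*x). Substituting and equating the coefficients of cos(4x) and sin(4x) gives A = -15/289, B = 8/289, so y_p = -15*cos(4*x)/289 + 8*sin(4*x)/289.
General solution: y = -15*cos(4*x)/289 + 8*sin(4*x)/289 + C1*exp(-x) + C2*x*exp(-x).
Apply the initial conditions: y(0) = -15/289 + C1 = -2 and y'(0) = 32/289 + C2 - C1 = 4. Solving gives C1 = -563/289, C2 = 33/17.

y = -563*exp(-x)/289 - 15*cos(4*x)/289 + 8*sin(4*x)/289 + 33*x*exp(-x)/17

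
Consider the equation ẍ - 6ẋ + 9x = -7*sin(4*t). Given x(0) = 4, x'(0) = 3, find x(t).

Characteristic equation r² - 6r + 9 = 0 has discriminant (-6)² - 4·(9) = 0, so r = 3 is a repeated root.
Hence x_h = (C1 + C2*t)*exp(3*t).
Try x_p = A*cos(4*t) + B*sin(4*t). Substituting and equating the coefficients of cos(4t) and sin(4t) gives A = -168/625, B = 49/625, so x_p = -168*cos(4*t)/625 + 49*sin(4*t)/625.
General solution: x = -168*cos(4*t)/625 + 49*sin(4*t)/625 + C1*exp(3*t) + C2*t*exp(3*t).
Apply the initial conditions: x(0) = -168/625 + C1 = 4 and x'(0) = 196/625 + C2 + 3*C1 = 3. Solving gives C1 = 2668/625, C2 = -253/25.

x = -168*cos(4*t)/625 + 49*sin(4*t)/625 + 2668*exp(3*t)/625 - 253*t*exp(3*t)/25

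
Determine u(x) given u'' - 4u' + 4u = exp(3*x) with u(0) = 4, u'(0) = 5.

u = 3*exp(2*x) - 4*x*exp(2*x) + exp(3*x)

Characteristic equation r² - 4r + 4 = 0 has discriminant (-4)² - 4·(4) = 0, so r = 2 is a repeated root.
Hence u_h = (C1 + C2*x)*exp(2*x).
Try u_p = A*exp(3*x). Substituting into the equation and dividing by exp(3*x) gives A = 1, so u_p = exp(3*x).
General solution: u = C1*exp(2*x) + C2*x*exp(2*x) + exp(3*x).
Apply the initial conditions: u(0) = 1 + C1 = 4 and u'(0) = 3 + C2 + 2*C1 = 5. Solving gives C1 = 3, C2 = -4.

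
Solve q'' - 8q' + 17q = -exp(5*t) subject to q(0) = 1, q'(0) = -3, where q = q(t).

Characteristic equation r² - 8r + 17 = 0 has discriminant (-8)² - 4·(17) = -4 < 0, so r = 4 ± i.
Hence q_h = C1*cos(t)*exp(4*t) + C2*exp(4*t)*sin(t).
Try q_p = A*exp(5*t). Substituting into the equation and dividing by exp(5*t) gives A = -1/2, so q_p = -exp(5*t)/2.
General solution: q = -exp(5*t)/2 + C1*cos(t)*exp(4*t) + C2*exp(4*t)*sin(t).
Apply the initial conditions: q(0) = -1/2 + C1 = 1 and q'(0) = -5/2 + C2 + 4*C1 = -3. Solving gives C1 = 3/2, C2 = -13/2.

q = -exp(5*t)/2 - 13*exp(4*t)*sin(t)/2 + 3*cos(t)*exp(4*t)/2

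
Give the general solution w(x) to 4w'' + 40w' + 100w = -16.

w = -4/25 + C1*exp(-5*x) + C2*x*exp(-5*x)

Divide through by 4: w'' + 10w' + 25w = -4.
Characteristic equation r² + 10r + 25 = 0 has discriminant (10)² - 4·(25) = 0, so r = -5 is a repeated root.
Hence w_h = (C1 + C2*x)*exp(-5*x).
For the particular solution try w_p = A0. Substituting and matching coefficients of each power of x gives A0 = -4/25, so w_p = -4/25.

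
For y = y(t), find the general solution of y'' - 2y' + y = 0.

y = C1*exp(t) + C2*t*exp(t)

Characteristic equation r² - 2r + 1 = 0 has discriminant (-2)² - 4·(1) = 0, so r = 1 is a repeated root.
Hence y_h = (C1 + C2*t)*exp(t).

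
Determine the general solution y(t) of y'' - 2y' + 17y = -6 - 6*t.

y = -114/289 - 6*t/17 + C1*cos(4*t)*exp(t) + C2*exp(t)*sin(4*t)

Characteristic equation r² - 2r + 17 = 0 has discriminant (-2)² - 4·(17) = -64 < 0, so r = 1 ± 4i.
Hence y_h = C1*cos(4*t)*exp(t) + C2*exp(t)*sin(4*t).
For the particular solution try y_p = A0 + A1*t. Substituting and matching coefficients of each power of t gives A0 = -114/289, A1 = -6/17, so y_p = -114/289 - 6*t/17.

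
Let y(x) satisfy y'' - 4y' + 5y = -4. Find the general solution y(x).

y = -4/5 + C1*cos(x)*exp(2*x) + C2*exp(2*x)*sin(x)

Characteristic equation r² - 4r + 5 = 0 has discriminant (-4)² - 4·(5) = -4 < 0, so r = 2 ± i.
Hence y_h = C1*cos(x)*exp(2*x) + C2*exp(2*x)*sin(x).
For the particular solution try y_p = A0. Substituting and matching coefficients of each power of x gives A0 = -4/5, so y_p = -4/5.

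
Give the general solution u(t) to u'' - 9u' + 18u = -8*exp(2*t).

u = -2*exp(2*t) + C1*exp(3*t) + C2*exp(6*t)

Characteristic equation r² - 9r + 18 = 0 factors as (r - 3)(r - 6) = 0, so r = 3, 6.
Hence u_h = C1*exp(3*t) + C2*exp(6*t).
Try u_p = A*exp(2*t). Substituting into the equation and dividing by exp(2*t) gives A = -2, so u_p = -2*exp(2*t).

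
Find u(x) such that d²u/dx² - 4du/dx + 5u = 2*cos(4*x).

u = -32*sin(4*x)/377 - 22*cos(4*x)/377 + C1*cos(x)*exp(2*x) + C2*exp(2*x)*sin(x)

Characteristic equation r² - 4r + 5 = 0 has discriminant (-4)² - 4·(5) = -4 < 0, so r = 2 ± i.
Hence u_h = C1*cos(x)*exp(2*x) + C2*exp(2*x)*sin(x).
Try u_p = A*cos(4*x) + B*sin(4*x). Substituting and equating the coefficients of cos(4x) and sin(4x) gives A = -22/377, B = -32/377, so u_p = -32*sin(4*x)/377 - 22*cos(4*x)/377.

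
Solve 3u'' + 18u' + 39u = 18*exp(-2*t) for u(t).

u = 6*exp(-2*t)/5 + C1*cos(2*t)*exp(-3*t) + C2*exp(-3*t)*sin(2*t)

Divide through by 3: u'' + 6u' + 13u = 6*exp(-2*t).
Characteristic equation r² + 6r + 13 = 0 has discriminant (6)² - 4·(13) = -16 < 0, so r = -3 ± 2i.
Hence u_h = C1*cos(2*t)*exp(-3*t) + C2*exp(-3*t)*sin(2*t).
Try u_p = A*exp(-2*t). Substituting into the equation and dividing by exp(-2*t) gives A = 6/5, so u_p = 6*exp(-2*t)/5.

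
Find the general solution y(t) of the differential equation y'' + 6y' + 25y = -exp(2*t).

y = -exp(2*t)/41 + C1*cos(4*t)*exp(-3*t) + C2*exp(-3*t)*sin(4*t)

Characteristic equation r² + 6r + 25 = 0 has discriminant (6)² - 4·(25) = -64 < 0, so r = -3 ± 4i.
Hence y_h = C1*cos(4*t)*exp(-3*t) + C2*exp(-3*t)*sin(4*t).
Try y_p = A*exp(2*t). Substituting into the equation and dividing by exp(2*t) gives A = -1/41, so y_p = -exp(2*t)/41.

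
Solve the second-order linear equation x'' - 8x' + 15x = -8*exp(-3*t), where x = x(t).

x = -exp(-3*t)/6 + C1*exp(3*t) + C2*exp(5*t)

Characteristic equation r² - 8r + 15 = 0 factors as (r - 3)(r - 5) = 0, so r = 3, 5.
Hence x_h = C1*exp(3*t) + C2*exp(5*t).
Try x_p = A*exp(-3*t). Substituting into the equation and dividing by exp(-3*t) gives A = -1/6, so x_p = -exp(-3*t)/6.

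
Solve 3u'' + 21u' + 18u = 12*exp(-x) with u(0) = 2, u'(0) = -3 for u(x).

Divide through by 3: u'' + 7u' + 6u = 4*exp(-x).
Characteristic equation r² + 7r + 6 = 0 factors as (r + 1)(r + 6) = 0, so r = -1, -6.
Hence u_h = C1*exp(-x) + C2*exp(-6*x).
Since exp(-x) solves the homogeneous equation (r = -1 is a root of multiplicity 1), multiply the trial by x. Try u_p = A*x*exp(-x). Substituting into the equation and dividing by exp(-x) gives A = 4/5, so u_p = 4*x*exp(-x)/5.
General solution: u = C1*exp(-x) + C2*exp(-6*x) + 4*x*exp(-x)/5.
Apply the initial conditions: u(0) = C1 + C2 = 2 and u'(0) = 4/5 - C1 - 6*C2 = -3. Solving gives C1 = 41/25, C2 = 9/25.

u = 9*exp(-6*x)/25 + 41*exp(-x)/25 + 4*x*exp(-x)/5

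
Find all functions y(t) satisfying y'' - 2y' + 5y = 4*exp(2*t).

Characteristic equation r² - 2r + 5 = 0 has discriminant (-2)² - 4·(5) = -16 < 0, so r = 1 ± 2i.
Hence y_h = C1*cos(2*t)*exp(t) + C2*exp(t)*sin(2*t).
Try y_p = A*exp(2*t). Substituting into the equation and dividing by exp(2*t) gives A = 4/5, so y_p = 4*exp(2*t)/5.

y = 4*exp(2*t)/5 + C1*cos(2*t)*exp(t) + C2*exp(t)*sin(2*t)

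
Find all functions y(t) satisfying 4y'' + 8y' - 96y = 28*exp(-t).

Divide through by 4: y'' + 2y' - 24y = 7*exp(-t).
Characteristic equation r² + 2r - 24 = 0 factors as (r - 4)(r + 6) = 0, so r = 4, -6.
Hence y_h = C1*exp(4*t) + C2*exp(-6*t).
Try y_p = A*exp(-t). Substituting into the equation and dividing by exp(-t) gives A = -7/25, so y_p = -7*exp(-t)/25.

y = -7*exp(-t)/25 + C1*exp(4*t) + C2*exp(-6*t)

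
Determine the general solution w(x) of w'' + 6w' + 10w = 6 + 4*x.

Characteristic equation r² + 6r + 10 = 0 has discriminant (6)² - 4·(10) = -4 < 0, so r = -3 ± i.
Hence w_h = C1*cos(x)*exp(-3*x) + C2*exp(-3*x)*sin(x).
For the particular solution try w_p = A0 + A1*x. Substituting and matching coefficients of each power of x gives A0 = 9/25, A1 = 2/5, so w_p = 9/25 + 2*x/5.

w = 9/25 + 2*x/5 + C1*cos(x)*exp(-3*x) + C2*exp(-3*x)*sin(x)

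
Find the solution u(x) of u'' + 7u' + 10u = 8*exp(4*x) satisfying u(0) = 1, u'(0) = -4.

Characteristic equation r² + 7r + 10 = 0 factors as (r + 2)(r + 5) = 0, so r = -2, -5.
Hence u_h = C1*exp(-2*x) + C2*exp(-5*x).
Try u_p = A*exp(4*x). Substituting into the equation and dividing by exp(4*x) gives A = 4/27, so u_p = 4*exp(4*x)/27.
General solution: u = 4*exp(4*x)/27 + C1*exp(-2*x) + C2*exp(-5*x).
Apply the initial conditions: u(0) = 4/27 + C1 + C2 = 1 and u'(0) = 16/27 - 5*C2 - 2*C1 = -4. Solving gives C1 = -1/9, C2 = 26/27.

u = -exp(-2*x)/9 + 4*exp(4*x)/27 + 26*exp(-5*x)/27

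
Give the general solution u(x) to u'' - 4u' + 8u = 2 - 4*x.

u = -x/2 + C1*cos(2*x)*exp(2*x) + C2*exp(2*x)*sin(2*x)

Characteristic equation r² - 4r + 8 = 0 has discriminant (-4)² - 4·(8) = -16 < 0, so r = 2 ± 2i.
Hence u_h = C1*cos(2*x)*exp(2*x) + C2*exp(2*x)*sin(2*x).
For the particular solution try u_p = A0 + A1*x. Substituting and matching coefficients of each power of x gives A0 = 0, A1 = -1/2, so u_p = -x/2.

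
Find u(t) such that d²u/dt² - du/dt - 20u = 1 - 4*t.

Characteristic equation r² - r - 20 = 0 factors as (r + 4)(r - 5) = 0, so r = -4, 5.
Hence u_h = C1*exp(-4*t) + C2*exp(5*t).
For the particular solution try u_p = A0 + A1*t. Substituting and matching coefficients of each power of t gives A0 = -3/50, A1 = 1/5, so u_p = -3/50 + t/5.

u = -3/50 + t/5 + C1*exp(-4*t) + C2*exp(5*t)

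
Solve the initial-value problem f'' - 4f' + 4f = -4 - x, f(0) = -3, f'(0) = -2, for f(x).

Characteristic equation r² - 4r + 4 = 0 has discriminant (-4)² - 4·(4) = 0, so r = 2 is a repeated root.
Hence f_h = (C1 + C2*x)*exp(2*x).
For the particular solution try f_p = A0 + A1*x. Substituting and matching coefficients of each power of x gives A0 = -5/4, A1 = -1/4, so f_p = -5/4 - x/4.
General solution: f = -5/4 - x/4 + C1*exp(2*x) + C2*x*exp(2*x).
Apply the initial conditions: f(0) = -5/4 + C1 = -3 and f'(0) = -1/4 + C2 + 2*C1 = -2. Solving gives C1 = -7/4, C2 = 7/4.

f = -5/4 - 7*exp(2*x)/4 - x/4 + 7*x*exp(2*x)/4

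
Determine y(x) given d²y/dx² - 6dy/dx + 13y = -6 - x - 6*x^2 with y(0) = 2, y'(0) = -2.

y = -1368/2197 - 85*x/169 - 6*x**2/13 - 20575*exp(3*x)*sin(2*x)/4394 + 5762*cos(2*x)*exp(3*x)/2197

Characteristic equation r² - 6r + 13 = 0 has discriminant (-6)² - 4·(13) = -16 < 0, so r = 3 ± 2i.
Hence y_h = C1*cos(2*x)*exp(3*x) + C2*exp(3*x)*sin(2*x).
For the particular solution try y_p = A0 + A1*x + A2*x^2. Substituting and matching coefficients of each power of x gives A0 = -1368/2197, A1 = -85/169, A2 = -6/13, so y_p = -1368/2197 - 85*x/169 - 6*x^2/13.
General solution: y = -1368/2197 - 85*x/169 - 6*x^2/13 + C1*cos(2*x)*exp(3*x) + C2*exp(3*x)*sin(2*x).
Apply the initial conditions: y(0) = -1368/2197 + C1 = 2 and y'(0) = -85/169 + 2*C2 + 3*C1 = -2. Solving gives C1 = 5762/2197, C2 = -20575/4394.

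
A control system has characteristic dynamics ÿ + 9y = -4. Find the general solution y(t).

y = -4/9 + C1*cos(3*t) + C2*sin(3*t)

Characteristic equation r² + 9 = 0 has discriminant (0)² - 4·(9) = -36 < 0, so r = ± 3i.
Hence y_h = C1*cos(3*t) + C2*sin(3*t).
For the particular solution try y_p = A0. Substituting and matching coefficients of each power of t gives A0 = -4/9, so y_p = -4/9.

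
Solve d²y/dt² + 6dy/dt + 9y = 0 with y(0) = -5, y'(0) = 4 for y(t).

y = -5*exp(-3*t) - 11*t*exp(-3*t)

Characteristic equation r² + 6r + 9 = 0 has discriminant (6)² - 4·(9) = 0, so r = -3 is a repeated root.
Hence y_h = (C1 + C2*t)*exp(-3*t).
Apply the initial conditions: y(0) = C1 = -5 and y'(0) = C2 - 3*C1 = 4. Solving gives C1 = -5, C2 = -11.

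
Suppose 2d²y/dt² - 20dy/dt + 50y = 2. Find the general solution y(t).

Divide through by 2: y'' - 10y' + 25y = 1.
Characteristic equation r² - 10r + 25 = 0 has discriminant (-10)² - 4·(25) = 0, so r = 5 is a repeated root.
Hence y_h = (C1 + C2*t)*exp(5*t).
For the particular solution try y_p = A0. Substituting and matching coefficients of each power of t gives A0 = 1/25, so y_p = 1/25.

y = 1/25 + C1*exp(5*t) + C2*t*exp(5*t)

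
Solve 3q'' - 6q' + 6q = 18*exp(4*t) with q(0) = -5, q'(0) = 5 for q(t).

q = 3*exp(4*t)/5 - 28*cos(t)*exp(t)/5 + 41*exp(t)*sin(t)/5

Divide through by 3: q'' - 2q' + 2q = 6*exp(4*t).
Characteristic equation r² - 2r + 2 = 0 has discriminant (-2)² - 4·(2) = -4 < 0, so r = 1 ± i.
Hence q_h = C1*cos(t)*exp(t) + C2*exp(t)*sin(t).
Try q_p = A*exp(4*t). Substituting into the equation and dividing by exp(4*t) gives A = 3/5, so q_p = 3*exp(4*t)/5.
General solution: q = 3*exp(4*t)/5 + C1*cos(t)*exp(t) + C2*exp(t)*sin(t).
Apply the initial conditions: q(0) = 3/5 + C1 = -5 and q'(0) = 12/5 + C1 + C2 = 5. Solving gives C1 = -28/5, C2 = 41/5.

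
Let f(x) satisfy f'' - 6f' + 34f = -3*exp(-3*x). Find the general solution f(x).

Characteristic equation r² - 6r + 34 = 0 has discriminant (-6)² - 4·(34) = -100 < 0, so r = 3 ± 5i.
Hence f_h = C1*cos(5*x)*exp(3*x) + C2*exp(3*x)*sin(5*x).
Try f_p = A*exp(-3*x). Substituting into the equation and dividing by exp(-3*x) gives A = -3/61, so f_p = -3*exp(-3*x)/61.

f = -3*exp(-3*x)/61 + C1*cos(5*x)*exp(3*x) + C2*exp(3*x)*sin(5*x)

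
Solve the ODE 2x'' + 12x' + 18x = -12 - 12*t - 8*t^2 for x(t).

x = -14/27 - 4*t**2/9 - 2*t/27 + C1*exp(-3*t) + C2*t*exp(-3*t)

Divide through by 2: x'' + 6x' + 9x = -6 - 6*t - 4*t^2.
Characteristic equation r² + 6r + 9 = 0 has discriminant (6)² - 4·(9) = 0, so r = -3 is a repeated root.
Hence x_h = (C1 + C2*t)*exp(-3*t).
For the particular solution try x_p = A0 + A1*t + A2*t^2. Substituting and matching coefficients of each power of t gives A0 = -14/27, A1 = -2/27, A2 = -4/9, so x_p = -14/27 - 4*t^2/9 - 2*t/27.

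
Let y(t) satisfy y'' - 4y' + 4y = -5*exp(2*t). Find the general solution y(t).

y = C1*exp(2*t) - 5*t**2*exp(2*t)/2 + C2*t*exp(2*t)

Characteristic equation r² - 4r + 4 = 0 has discriminant (-4)² - 4·(4) = 0, so r = 2 is a repeated root.
Hence y_h = (C1 + C2*t)*exp(2*t).
Since exp(2*t) solves the homogeneous equation (r = 2 is a root of multiplicity 2), multiply the trial by t^2. Try y_p = A*t^2*exp(2*t). Substituting into the equation and dividing by exp(2*t) gives A = -5/2, so y_p = -5*t^2*exp(2*t)/2.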